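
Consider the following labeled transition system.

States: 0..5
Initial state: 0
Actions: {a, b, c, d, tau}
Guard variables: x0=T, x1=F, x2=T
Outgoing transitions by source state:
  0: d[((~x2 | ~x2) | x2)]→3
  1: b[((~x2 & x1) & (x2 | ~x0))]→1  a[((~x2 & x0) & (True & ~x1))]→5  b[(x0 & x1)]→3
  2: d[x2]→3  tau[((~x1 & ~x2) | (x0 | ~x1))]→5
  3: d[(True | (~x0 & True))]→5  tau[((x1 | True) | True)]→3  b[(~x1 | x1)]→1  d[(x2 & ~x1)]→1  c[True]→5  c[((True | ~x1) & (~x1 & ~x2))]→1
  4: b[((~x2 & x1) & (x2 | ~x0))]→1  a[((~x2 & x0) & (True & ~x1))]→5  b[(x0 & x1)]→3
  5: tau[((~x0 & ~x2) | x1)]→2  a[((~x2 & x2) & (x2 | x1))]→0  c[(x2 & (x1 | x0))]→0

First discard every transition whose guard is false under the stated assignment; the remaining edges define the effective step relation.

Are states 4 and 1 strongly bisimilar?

Answer: BISIMILAR

Trace:
Bisimulation quotient by refinement:
  π0 = {{0,1,2,3,4,5}}
  π1 = {{0},{1,4},{2},{3},{5}}
stable after 2 split(s): 5 block(s)
class of 4: {1,4}; class of 1: {1,4}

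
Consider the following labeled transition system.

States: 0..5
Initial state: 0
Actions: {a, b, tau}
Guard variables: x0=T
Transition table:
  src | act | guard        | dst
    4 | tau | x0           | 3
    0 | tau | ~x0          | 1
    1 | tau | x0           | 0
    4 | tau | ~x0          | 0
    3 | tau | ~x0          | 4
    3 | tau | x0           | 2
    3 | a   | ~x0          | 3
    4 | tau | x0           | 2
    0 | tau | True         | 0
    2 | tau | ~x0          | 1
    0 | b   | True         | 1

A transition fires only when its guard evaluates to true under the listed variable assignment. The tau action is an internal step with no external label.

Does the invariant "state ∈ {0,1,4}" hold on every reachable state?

Answer: INVARIANT HOLDS

Working:
Inv-set: {0,1,4}
R = {0,1}
  0: safe
  1: safe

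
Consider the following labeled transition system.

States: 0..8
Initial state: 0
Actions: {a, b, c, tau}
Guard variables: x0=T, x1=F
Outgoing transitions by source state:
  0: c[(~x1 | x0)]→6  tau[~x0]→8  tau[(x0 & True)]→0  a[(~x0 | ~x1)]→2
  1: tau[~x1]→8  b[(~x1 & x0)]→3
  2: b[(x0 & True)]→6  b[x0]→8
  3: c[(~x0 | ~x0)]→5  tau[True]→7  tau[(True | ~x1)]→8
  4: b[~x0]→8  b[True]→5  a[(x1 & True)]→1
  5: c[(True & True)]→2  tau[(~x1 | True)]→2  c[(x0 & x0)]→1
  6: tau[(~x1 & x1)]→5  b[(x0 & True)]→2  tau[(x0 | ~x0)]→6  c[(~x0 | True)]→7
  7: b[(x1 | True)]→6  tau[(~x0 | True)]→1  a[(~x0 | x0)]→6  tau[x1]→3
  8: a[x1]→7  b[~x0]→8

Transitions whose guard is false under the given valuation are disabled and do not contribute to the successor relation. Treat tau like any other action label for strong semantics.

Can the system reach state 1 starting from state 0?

Guard filter leaves 19 enabled edge(s).
depth 0: {0}
depth 1: {2,6}  cumulative {0,2,6}
depth 2: {7,8}  cumulative {0,2,6,7,8}
depth 3: {1}  cumulative {0,1,2,6,7,8}
depth 4: {3}  cumulative {0,1,2,3,6,7,8}
R = {0,1,2,3,6,7,8}
trace reaching 1: c·c·tau

Answer: REACHABLE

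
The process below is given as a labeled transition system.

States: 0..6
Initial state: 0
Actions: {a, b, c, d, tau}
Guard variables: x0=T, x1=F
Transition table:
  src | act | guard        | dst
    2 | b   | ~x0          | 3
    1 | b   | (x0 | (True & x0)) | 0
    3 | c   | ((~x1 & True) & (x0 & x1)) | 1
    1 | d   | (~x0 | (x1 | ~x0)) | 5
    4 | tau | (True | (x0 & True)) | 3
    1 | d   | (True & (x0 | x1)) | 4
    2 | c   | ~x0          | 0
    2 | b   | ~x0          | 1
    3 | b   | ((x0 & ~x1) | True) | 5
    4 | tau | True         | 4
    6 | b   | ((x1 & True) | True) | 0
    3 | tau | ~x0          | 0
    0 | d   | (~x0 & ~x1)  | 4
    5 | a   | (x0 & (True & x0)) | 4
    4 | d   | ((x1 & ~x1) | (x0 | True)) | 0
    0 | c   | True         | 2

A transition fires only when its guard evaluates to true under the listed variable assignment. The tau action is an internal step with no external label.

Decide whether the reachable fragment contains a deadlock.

Answer: DEADLOCK at state 2

Trace:
Reach set: {0,2}
  0: c→2  [1 exit(s)]
  2: ∅  [STUCK]
Path to 2: c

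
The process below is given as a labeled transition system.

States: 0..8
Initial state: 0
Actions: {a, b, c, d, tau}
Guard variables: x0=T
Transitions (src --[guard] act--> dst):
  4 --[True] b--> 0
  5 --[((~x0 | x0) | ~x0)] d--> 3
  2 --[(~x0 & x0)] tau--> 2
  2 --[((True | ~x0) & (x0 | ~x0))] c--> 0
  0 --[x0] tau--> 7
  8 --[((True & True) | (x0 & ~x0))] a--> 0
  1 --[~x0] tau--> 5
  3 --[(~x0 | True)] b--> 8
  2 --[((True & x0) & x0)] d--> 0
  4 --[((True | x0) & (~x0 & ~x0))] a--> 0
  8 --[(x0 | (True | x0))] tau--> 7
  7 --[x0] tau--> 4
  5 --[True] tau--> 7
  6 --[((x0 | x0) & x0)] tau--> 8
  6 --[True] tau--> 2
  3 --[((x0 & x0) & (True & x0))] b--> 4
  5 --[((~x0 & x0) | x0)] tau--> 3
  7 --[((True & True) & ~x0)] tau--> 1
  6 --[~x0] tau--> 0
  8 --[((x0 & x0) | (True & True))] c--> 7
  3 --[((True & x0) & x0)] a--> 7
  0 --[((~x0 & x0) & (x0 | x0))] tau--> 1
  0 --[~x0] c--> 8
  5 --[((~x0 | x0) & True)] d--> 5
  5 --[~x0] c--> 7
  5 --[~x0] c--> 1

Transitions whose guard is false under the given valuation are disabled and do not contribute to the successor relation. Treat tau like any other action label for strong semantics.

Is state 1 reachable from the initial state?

Guard filter leaves 17 enabled edge(s).
Layer 0: {0}
Layer 1: {7}  now seen {0,7}
Layer 2: {4}  now seen {0,4,7}
Reachable = {0,4,7}

Answer: UNREACHABLE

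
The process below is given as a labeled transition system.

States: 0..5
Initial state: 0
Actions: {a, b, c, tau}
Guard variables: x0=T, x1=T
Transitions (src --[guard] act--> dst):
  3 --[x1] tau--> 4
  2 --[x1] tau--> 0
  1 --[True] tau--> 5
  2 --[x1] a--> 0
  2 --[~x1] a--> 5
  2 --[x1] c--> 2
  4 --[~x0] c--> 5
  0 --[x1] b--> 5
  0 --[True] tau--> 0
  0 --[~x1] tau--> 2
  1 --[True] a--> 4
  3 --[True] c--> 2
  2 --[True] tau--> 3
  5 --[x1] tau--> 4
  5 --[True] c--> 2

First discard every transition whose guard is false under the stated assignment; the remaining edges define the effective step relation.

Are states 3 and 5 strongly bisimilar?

Bisimulation quotient by refinement:
  π0 = {{0,1,2,3,4,5}}
  π1 = {{0},{1},{2},{3,5},{4}}
stable after 2 split(s): 5 block(s)
class of 3: {3,5}; class of 5: {3,5}

Answer: BISIMILAR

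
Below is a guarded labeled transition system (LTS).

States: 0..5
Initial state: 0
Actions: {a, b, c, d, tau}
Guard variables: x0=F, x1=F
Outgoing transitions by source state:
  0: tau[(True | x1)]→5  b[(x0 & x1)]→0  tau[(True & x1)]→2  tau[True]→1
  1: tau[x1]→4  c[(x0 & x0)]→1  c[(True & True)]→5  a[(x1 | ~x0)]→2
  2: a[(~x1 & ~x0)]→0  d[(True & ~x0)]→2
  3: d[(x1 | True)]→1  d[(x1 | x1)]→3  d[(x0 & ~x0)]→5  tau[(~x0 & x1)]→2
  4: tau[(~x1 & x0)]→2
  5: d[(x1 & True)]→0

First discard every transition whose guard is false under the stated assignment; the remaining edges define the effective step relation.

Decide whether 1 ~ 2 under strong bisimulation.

Compute ~ classes (split until stable):
  round 0: {{0,1,2,3,4,5}}
  round 1: {{0},{1},{2},{3},{4,5}}
stable after 2 split(s): 5 block(s)
[1]={1}  [2]={2}

Answer: NOT BISIMILAR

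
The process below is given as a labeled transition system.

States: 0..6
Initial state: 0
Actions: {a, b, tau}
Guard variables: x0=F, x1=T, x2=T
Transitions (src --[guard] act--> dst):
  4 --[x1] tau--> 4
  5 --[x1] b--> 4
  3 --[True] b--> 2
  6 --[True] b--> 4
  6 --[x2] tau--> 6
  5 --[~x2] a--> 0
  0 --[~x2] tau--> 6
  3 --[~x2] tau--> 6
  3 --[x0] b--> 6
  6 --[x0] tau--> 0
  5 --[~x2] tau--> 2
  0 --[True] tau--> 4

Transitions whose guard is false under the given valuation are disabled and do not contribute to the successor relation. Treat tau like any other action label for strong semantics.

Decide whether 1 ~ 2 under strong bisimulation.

Answer: BISIMILAR

Analysis:
Refine partition for ~:
  π0 = {{0,1,2,3,4,5,6}}
  π1 = {{0,4},{1,2},{3,5},{6}}
  π2 = {{0,4},{1,2},{3},{5},{6}}
stable after 3 split(s): 5 block(s)
[1]={1,2}  [2]={1,2}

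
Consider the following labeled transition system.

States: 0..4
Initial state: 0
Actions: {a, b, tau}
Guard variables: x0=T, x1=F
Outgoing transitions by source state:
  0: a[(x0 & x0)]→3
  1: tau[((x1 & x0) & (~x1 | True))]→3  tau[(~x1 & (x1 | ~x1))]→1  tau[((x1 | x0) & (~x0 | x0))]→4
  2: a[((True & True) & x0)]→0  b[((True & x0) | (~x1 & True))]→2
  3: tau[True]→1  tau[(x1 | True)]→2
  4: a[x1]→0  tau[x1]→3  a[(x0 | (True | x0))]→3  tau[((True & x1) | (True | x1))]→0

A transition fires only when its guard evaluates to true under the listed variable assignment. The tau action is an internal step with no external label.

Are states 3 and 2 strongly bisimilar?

Compute ~ classes (split until stable):
  P[0] = {{0,1,2,3,4}}
  P[1] = {{0},{1,3},{2},{4}}
  P[2] = {{0},{1},{2},{3},{4}}
Fixed point at round 3; 5 class(es).
class of 3: {3}; class of 2: {2}

Answer: NOT BISIMILAR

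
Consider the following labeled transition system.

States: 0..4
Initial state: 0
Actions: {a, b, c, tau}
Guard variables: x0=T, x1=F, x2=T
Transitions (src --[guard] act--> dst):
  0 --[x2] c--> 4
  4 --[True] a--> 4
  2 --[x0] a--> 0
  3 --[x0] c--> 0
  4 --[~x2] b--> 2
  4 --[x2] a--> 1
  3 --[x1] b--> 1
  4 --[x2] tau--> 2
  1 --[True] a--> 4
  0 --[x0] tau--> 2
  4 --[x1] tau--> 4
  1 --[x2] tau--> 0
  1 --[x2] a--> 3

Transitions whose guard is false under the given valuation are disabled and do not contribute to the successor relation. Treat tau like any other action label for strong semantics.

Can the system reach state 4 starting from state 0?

Answer: REACHABLE

Analysis:
After dropping false guards: 10 live edges.
L0 = {0}
L1 = {2,4}  now seen {0,2,4}
L2 = {1}  now seen {0,1,2,4}
L3 = {3}  now seen {0,1,2,3,4}
Reach set: {0,1,2,3,4}
trace reaching 4: c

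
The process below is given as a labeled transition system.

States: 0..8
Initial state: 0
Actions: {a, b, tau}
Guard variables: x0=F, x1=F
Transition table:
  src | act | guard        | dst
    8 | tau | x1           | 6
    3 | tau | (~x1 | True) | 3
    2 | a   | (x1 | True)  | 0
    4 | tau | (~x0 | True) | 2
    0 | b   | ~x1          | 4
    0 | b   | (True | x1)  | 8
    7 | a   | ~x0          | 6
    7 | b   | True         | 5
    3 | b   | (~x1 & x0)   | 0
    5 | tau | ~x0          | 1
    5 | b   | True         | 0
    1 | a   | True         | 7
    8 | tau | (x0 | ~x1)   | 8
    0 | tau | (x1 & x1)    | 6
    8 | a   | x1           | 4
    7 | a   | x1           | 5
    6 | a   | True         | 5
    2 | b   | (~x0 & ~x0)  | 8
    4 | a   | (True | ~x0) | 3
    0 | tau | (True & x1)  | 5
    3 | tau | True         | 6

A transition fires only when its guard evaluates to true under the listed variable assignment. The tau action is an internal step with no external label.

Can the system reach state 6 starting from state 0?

15 transition(s) survive guard evaluation.
L0 = {0}
L1 = {4,8}  total {0,4,8}
L2 = {2,3}  total {0,2,3,4,8}
L3 = {6}  total {0,2,3,4,6,8}
L4 = {5}  total {0,2,3,4,5,6,8}
L5 = {1}  total {0,1,2,3,4,5,6,8}
L6 = {7}  total {0,1,2,3,4,5,6,7,8}
R = {0,1,2,3,4,5,6,7,8}
Path to 6: b·a·tau

Answer: REACHABLE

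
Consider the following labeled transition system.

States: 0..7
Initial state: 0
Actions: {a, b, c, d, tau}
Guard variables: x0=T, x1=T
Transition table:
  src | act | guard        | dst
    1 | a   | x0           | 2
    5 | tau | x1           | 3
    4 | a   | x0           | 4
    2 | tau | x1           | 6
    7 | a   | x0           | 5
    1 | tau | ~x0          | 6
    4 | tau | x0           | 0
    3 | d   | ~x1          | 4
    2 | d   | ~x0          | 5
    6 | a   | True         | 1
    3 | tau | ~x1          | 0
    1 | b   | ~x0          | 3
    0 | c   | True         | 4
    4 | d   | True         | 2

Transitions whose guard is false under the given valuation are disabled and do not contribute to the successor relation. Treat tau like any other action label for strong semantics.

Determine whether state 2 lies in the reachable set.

Answer: REACHABLE

Working:
Guard filter leaves 9 enabled edge(s).
Layer 0: {0}
Layer 1: {4}  cumulative {0,4}
Layer 2: {2}  cumulative {0,2,4}
Layer 3: {6}  cumulative {0,2,4,6}
Layer 4: {1}  cumulative {0,1,2,4,6}
Reach set: {0,1,2,4,6}
Path to 2: c·d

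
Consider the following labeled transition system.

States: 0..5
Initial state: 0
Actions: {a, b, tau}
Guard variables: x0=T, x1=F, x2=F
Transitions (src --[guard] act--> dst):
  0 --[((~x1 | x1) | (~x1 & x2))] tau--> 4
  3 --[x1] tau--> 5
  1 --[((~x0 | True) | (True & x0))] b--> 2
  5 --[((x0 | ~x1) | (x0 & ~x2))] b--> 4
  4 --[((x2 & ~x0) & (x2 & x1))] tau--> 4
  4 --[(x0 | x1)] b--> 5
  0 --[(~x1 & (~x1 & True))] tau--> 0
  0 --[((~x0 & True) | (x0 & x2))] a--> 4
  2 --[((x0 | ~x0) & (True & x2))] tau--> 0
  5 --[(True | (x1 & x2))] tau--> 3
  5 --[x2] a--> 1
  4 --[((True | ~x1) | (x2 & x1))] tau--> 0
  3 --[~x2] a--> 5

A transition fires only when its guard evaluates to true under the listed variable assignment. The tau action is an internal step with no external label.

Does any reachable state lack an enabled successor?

R = {0,3,4,5}
  0: tau→0  tau→4  [2 out]
  3: a→5  [1 out]
  4: b→5  tau→0  [2 out]
  5: b→4  tau→3  [2 out]

Answer: DEADLOCK-FREE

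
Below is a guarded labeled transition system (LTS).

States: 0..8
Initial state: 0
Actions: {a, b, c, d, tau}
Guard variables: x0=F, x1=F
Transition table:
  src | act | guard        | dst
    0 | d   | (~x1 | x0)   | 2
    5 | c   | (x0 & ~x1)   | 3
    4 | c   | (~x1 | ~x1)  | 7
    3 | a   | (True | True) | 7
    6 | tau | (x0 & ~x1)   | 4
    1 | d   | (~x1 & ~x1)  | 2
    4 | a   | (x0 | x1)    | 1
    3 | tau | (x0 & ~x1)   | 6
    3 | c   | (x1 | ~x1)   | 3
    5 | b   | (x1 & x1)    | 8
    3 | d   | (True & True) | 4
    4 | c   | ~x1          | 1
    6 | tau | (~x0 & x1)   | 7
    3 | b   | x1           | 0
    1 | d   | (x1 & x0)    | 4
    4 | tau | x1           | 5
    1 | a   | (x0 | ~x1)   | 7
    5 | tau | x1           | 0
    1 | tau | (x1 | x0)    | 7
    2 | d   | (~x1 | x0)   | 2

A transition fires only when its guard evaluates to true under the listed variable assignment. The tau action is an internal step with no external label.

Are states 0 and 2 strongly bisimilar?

Bisimulation quotient by refinement:
  π0 = {{0,1,2,3,4,5,6,7,8}}
  π1 = {{0,2},{1},{3},{4},{5,6,7,8}}
stable after 2 split(s): 5 block(s)
0∈{0,2}, 2∈{0,2}

Answer: BISIMILAR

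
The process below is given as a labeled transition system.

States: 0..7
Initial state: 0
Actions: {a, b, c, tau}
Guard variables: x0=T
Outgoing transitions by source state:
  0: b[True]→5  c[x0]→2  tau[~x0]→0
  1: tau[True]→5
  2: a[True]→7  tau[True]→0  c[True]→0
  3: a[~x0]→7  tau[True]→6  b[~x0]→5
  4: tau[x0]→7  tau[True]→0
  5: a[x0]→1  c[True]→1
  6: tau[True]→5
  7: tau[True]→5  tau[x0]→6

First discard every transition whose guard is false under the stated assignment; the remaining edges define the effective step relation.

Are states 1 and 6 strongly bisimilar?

Answer: BISIMILAR

Working:
Compute ~ classes (split until stable):
  π0 = {{0,1,2,3,4,5,6,7}}
  π1 = {{0},{1,3,4,6,7},{2},{5}}
  π2 = {{0},{1,6},{2},{3},{4},{5},{7}}
Fixed point at round 3; 7 class(es).
1∈{1,6}, 6∈{1,6}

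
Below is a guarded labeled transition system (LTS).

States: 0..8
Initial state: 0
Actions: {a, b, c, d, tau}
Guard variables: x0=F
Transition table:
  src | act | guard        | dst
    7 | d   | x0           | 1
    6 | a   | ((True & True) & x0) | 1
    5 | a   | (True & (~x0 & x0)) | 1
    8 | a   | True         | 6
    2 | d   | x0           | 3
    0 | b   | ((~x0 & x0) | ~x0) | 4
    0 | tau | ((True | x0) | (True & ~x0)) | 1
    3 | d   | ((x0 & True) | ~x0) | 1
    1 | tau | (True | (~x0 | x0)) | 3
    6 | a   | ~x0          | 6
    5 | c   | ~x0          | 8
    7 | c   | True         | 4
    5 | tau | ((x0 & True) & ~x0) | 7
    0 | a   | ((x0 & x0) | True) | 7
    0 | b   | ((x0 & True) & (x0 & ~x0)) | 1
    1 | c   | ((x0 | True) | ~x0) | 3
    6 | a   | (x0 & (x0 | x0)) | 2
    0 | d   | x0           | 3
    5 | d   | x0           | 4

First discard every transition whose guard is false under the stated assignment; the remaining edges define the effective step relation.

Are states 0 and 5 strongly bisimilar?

Refine partition for ~:
  π0 = {{0,1,2,3,4,5,6,7,8}}
  π1 = {{0},{1},{2,4},{3},{5,7},{6,8}}
  π2 = {{0},{1},{2,4},{3},{5},{6,8},{7}}
7 equivalence class(es) (converged in 3)
0∈{0}, 5∈{5}

Answer: NOT BISIMILAR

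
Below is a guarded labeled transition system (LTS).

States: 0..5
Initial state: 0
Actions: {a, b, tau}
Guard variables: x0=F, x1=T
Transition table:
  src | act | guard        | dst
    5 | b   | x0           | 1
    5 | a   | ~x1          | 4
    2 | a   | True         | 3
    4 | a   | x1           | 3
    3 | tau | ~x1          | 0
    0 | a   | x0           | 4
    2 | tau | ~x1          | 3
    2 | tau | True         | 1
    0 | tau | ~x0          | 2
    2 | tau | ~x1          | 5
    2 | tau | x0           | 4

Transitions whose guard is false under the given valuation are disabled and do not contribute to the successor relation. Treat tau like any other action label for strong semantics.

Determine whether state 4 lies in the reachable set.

Answer: UNREACHABLE

Trace:
After dropping false guards: 4 live edges.
Layer 0: {0}
Layer 1: {2}  total {0,2}
Layer 2: {1,3}  total {0,1,2,3}
R = {0,1,2,3}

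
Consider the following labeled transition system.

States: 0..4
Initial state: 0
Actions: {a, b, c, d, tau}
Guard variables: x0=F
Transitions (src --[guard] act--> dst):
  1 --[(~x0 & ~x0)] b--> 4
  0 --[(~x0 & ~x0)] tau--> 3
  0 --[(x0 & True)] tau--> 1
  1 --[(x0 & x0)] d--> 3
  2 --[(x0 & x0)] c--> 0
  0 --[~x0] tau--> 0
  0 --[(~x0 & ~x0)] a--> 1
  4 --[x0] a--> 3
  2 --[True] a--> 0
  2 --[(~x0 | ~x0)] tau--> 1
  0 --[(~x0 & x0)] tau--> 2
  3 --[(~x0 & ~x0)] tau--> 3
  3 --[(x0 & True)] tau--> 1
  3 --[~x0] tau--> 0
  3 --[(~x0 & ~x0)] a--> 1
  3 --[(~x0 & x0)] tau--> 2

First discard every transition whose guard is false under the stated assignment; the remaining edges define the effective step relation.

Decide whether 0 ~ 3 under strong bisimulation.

Bisimulation quotient by refinement:
  P[0] = {{0,1,2,3,4}}
  P[1] = {{0,2,3},{1},{4}}
  P[2] = {{0,3},{1},{2},{4}}
4 equivalence class(es) (converged in 3)
[0]={0,3}  [3]={0,3}

Answer: BISIMILAR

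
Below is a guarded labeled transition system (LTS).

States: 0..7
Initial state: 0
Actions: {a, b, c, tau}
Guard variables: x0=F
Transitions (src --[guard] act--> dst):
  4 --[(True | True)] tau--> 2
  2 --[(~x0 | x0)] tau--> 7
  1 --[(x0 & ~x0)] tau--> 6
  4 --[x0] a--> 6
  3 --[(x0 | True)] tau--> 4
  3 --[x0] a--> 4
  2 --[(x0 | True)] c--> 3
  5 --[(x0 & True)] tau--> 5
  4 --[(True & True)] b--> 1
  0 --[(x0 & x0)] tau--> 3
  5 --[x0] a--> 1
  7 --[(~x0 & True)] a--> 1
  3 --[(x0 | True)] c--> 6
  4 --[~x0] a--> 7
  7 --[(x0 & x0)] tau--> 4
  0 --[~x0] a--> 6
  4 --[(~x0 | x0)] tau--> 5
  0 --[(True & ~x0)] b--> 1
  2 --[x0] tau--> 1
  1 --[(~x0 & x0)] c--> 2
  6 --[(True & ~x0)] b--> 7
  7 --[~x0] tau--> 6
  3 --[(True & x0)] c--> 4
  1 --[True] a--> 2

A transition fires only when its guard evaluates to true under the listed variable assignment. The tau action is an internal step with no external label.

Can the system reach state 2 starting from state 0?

Answer: REACHABLE

Analysis:
Guard filter leaves 14 enabled edge(s).
L0 = {0}
L1 = {1,6}  cumulative {0,1,6}
L2 = {2,7}  cumulative {0,1,2,6,7}
L3 = {3}  cumulative {0,1,2,3,6,7}
L4 = {4}  cumulative {0,1,2,3,4,6,7}
L5 = {5}  cumulative {0,1,2,3,4,5,6,7}
Reach set: {0,1,2,3,4,5,6,7}
Path to 2: b·a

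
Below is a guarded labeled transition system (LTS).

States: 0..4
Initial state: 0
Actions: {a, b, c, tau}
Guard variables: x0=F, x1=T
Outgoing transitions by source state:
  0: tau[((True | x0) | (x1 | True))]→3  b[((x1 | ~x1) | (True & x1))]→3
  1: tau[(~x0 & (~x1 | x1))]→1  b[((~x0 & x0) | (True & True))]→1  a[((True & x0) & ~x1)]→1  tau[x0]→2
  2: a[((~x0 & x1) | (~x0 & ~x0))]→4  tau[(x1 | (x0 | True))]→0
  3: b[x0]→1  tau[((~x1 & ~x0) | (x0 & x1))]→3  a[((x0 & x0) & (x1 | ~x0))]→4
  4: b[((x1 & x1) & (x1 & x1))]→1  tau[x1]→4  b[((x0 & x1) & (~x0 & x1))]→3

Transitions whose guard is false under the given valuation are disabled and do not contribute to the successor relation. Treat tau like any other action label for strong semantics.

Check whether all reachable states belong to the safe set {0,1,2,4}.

Answer: INVARIANT VIOLATED at state 3

Analysis:
Allowed set {0,1,2,4}
Reachable = {0,3}
  0: safe
  3: VIOLATES
reach 3 via tau — violates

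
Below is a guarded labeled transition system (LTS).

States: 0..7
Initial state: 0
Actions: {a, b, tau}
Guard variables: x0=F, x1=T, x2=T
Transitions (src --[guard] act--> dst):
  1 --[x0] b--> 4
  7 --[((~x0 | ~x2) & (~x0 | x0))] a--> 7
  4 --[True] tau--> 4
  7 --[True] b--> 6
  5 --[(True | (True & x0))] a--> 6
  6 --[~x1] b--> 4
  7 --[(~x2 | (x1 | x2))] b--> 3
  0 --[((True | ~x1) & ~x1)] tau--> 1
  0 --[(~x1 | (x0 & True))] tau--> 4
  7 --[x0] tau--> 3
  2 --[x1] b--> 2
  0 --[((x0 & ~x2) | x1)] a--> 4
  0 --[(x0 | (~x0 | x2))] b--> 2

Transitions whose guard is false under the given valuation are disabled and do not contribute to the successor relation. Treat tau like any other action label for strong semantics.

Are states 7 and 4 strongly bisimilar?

Compute ~ classes (split until stable):
  round 0: {{0,1,2,3,4,5,6,7}}
  round 1: {{0,7},{1,3,6},{2},{4},{5}}
  round 2: {{0},{1,3,6},{2},{4},{5},{7}}
6 equivalence class(es) (converged in 3)
class of 7: {7}; class of 4: {4}

Answer: NOT BISIMILAR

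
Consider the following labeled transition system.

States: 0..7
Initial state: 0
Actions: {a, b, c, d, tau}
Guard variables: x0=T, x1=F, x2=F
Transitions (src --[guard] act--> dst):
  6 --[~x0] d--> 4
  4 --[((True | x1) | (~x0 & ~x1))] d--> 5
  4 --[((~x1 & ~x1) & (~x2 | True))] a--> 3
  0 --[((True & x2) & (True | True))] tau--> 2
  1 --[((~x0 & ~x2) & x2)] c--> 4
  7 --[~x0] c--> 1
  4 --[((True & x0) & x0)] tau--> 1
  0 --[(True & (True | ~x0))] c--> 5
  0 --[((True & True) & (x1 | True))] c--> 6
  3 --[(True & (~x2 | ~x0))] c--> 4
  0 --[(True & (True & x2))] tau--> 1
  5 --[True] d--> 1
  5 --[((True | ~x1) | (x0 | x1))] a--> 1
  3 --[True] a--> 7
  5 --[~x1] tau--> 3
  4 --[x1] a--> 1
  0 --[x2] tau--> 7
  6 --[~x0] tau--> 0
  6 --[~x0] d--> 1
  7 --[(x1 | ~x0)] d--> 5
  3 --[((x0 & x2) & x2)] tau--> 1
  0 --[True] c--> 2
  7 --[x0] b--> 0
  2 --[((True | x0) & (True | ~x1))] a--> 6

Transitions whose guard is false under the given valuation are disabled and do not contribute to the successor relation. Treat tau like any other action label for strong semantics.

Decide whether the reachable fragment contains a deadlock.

R = {0,1,2,3,4,5,6,7}
  0: c→2  c→5  c→6  [deg 3]
  1: ∅  [deadlock]
  2: a→6  [deg 1]
  3: a→7  c→4  [deg 2]
  4: a→3  d→5  tau→1  [deg 3]
  5: a→1  d→1  tau→3  [deg 3]
  6: ∅  [deadlock]
  7: b→0  [deg 1]
trace reaching 1: c·d

Answer: DEADLOCK at state 1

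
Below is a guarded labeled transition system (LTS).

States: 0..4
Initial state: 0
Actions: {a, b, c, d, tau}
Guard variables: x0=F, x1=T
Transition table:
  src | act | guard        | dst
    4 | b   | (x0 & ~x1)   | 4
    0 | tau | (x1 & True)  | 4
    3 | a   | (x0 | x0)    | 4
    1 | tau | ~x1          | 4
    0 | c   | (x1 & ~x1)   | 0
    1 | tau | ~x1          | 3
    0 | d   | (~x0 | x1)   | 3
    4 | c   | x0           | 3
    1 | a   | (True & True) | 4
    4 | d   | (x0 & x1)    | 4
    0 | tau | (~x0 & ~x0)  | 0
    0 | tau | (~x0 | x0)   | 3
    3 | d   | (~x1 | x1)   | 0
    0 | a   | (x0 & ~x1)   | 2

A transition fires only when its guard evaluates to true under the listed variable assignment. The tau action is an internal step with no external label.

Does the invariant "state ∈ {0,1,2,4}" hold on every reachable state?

Answer: INVARIANT VIOLATED at state 3

Trace:
Inv-set: {0,1,2,4}
Reach set: {0,3,4}
  0: safe
  3: VIOLATES
  4: safe
reach 3 via tau — violates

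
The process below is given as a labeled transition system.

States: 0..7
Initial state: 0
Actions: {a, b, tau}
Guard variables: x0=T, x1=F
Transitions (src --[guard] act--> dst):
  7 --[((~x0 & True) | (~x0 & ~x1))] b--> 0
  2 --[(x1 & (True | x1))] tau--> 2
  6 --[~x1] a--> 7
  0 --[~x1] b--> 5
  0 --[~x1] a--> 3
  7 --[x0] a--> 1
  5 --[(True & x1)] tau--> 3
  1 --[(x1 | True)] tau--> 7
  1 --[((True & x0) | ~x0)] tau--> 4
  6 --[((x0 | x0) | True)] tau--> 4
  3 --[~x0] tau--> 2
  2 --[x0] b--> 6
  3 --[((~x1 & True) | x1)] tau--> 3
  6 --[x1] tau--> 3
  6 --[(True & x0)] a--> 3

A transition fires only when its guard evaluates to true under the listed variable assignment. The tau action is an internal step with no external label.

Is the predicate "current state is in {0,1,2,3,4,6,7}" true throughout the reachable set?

Answer: INVARIANT VIOLATED at state 5

Trace:
Allowed set {0,1,2,3,4,6,7}
R = {0,3,5}
  0: ok
  3: ok
  5: outside
witness against invariant: b → 5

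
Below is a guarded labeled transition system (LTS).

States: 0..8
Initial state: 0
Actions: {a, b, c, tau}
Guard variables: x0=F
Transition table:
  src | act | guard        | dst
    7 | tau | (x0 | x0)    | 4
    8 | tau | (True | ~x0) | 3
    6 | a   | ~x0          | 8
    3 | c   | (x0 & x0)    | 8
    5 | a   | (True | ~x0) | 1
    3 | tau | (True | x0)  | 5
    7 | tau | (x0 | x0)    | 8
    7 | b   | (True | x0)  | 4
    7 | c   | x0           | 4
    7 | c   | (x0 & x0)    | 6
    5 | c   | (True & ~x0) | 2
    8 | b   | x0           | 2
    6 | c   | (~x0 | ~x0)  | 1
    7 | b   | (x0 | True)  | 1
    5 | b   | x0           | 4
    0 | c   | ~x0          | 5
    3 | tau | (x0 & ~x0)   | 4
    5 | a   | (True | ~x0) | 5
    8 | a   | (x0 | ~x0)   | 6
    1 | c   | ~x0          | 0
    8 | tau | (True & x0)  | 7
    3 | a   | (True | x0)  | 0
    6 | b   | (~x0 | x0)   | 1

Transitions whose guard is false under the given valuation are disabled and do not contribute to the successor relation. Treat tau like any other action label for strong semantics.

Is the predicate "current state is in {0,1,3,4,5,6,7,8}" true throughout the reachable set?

Answer: INVARIANT VIOLATED at state 2

Trace:
Inv-set: {0,1,3,4,5,6,7,8}
Reachable = {0,1,2,5}
  0: ✓
  1: ✓
  2: ✗ unsafe
  5: ✓
reach 2 via c·c — violates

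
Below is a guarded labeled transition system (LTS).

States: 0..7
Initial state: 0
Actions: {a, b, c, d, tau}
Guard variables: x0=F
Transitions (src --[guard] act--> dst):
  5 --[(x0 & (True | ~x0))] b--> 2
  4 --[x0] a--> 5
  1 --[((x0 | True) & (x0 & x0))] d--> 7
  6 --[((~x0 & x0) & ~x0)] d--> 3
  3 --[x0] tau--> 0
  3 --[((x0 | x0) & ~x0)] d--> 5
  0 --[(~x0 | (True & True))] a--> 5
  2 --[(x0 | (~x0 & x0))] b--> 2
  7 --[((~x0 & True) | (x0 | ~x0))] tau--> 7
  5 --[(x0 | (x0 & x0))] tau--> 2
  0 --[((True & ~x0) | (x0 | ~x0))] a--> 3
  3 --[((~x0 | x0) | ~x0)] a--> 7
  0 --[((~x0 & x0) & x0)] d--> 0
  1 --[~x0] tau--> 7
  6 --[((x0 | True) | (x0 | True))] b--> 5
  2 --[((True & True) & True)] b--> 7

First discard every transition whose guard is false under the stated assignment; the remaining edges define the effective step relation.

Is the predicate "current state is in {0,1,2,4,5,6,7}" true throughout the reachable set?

Allowed set {0,1,2,4,5,6,7}
Reach set: {0,3,5,7}
  0: ok
  3: ✗ unsafe
  5: ok
  7: ok
witness against invariant: a → 3

Answer: INVARIANT VIOLATED at state 3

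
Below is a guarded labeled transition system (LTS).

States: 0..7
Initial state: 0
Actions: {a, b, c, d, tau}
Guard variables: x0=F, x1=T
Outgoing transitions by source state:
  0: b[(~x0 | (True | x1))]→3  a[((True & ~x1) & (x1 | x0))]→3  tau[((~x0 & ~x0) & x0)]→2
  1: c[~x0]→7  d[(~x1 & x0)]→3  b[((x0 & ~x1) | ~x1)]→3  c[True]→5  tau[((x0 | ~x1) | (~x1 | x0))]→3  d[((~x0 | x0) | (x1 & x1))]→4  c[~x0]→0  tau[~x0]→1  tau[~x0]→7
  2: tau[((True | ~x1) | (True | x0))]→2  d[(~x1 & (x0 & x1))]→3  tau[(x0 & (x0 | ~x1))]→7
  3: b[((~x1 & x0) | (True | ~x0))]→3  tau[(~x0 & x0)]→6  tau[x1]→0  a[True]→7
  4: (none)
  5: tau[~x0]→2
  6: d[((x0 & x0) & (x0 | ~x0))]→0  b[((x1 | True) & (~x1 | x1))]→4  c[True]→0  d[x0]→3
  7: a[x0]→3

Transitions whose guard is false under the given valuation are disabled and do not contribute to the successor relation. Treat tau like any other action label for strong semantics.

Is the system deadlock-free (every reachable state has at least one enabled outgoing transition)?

Answer: DEADLOCK at state 7

Trace:
Reach set: {0,3,7}
  0: b→3  [1 exit(s)]
  3: a→7  b→3  tau→0  [3 exit(s)]
  7: ∅  [deadlock]
Path to 7: b·a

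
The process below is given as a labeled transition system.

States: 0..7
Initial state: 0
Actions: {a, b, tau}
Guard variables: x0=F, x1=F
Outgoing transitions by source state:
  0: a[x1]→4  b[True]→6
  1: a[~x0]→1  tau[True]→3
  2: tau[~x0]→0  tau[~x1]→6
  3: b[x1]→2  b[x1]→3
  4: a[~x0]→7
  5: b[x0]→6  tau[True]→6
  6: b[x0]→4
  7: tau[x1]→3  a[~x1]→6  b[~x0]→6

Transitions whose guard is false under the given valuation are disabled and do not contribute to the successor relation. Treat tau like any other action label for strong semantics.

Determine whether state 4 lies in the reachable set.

9 transition(s) survive guard evaluation.
Layer 0: {0}
Layer 1: {6}  now seen {0,6}
Reach set: {0,6}

Answer: UNREACHABLE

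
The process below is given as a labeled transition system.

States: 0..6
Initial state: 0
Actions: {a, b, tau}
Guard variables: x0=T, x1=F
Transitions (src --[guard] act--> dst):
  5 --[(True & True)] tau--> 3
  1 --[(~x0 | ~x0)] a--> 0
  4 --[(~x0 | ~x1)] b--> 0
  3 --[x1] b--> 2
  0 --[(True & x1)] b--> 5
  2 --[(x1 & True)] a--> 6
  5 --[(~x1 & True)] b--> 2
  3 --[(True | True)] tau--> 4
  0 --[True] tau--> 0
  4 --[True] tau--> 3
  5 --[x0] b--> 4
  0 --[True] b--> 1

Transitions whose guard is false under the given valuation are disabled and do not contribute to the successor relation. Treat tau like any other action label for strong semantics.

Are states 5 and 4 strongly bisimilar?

Answer: NOT BISIMILAR

Working:
Bisimulation quotient by refinement:
  round 0: {{0,1,2,3,4,5,6}}
  round 1: {{0,4,5},{1,2,6},{3}}
  round 2: {{0},{1,2,6},{3},{4},{5}}
stable after 3 split(s): 5 block(s)
[5]={5}  [4]={4}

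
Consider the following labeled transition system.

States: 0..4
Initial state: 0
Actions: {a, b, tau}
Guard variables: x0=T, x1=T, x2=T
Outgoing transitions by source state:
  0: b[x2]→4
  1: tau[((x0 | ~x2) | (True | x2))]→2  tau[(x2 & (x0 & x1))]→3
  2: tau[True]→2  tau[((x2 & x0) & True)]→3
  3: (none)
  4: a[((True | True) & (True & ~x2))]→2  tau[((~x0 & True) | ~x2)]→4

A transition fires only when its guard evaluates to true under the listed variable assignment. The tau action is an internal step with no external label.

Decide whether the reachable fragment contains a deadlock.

R = {0,4}
  0: b→4  [deg 1]
  4: ∅  [deadlock]
trace reaching 4: b

Answer: DEADLOCK at state 4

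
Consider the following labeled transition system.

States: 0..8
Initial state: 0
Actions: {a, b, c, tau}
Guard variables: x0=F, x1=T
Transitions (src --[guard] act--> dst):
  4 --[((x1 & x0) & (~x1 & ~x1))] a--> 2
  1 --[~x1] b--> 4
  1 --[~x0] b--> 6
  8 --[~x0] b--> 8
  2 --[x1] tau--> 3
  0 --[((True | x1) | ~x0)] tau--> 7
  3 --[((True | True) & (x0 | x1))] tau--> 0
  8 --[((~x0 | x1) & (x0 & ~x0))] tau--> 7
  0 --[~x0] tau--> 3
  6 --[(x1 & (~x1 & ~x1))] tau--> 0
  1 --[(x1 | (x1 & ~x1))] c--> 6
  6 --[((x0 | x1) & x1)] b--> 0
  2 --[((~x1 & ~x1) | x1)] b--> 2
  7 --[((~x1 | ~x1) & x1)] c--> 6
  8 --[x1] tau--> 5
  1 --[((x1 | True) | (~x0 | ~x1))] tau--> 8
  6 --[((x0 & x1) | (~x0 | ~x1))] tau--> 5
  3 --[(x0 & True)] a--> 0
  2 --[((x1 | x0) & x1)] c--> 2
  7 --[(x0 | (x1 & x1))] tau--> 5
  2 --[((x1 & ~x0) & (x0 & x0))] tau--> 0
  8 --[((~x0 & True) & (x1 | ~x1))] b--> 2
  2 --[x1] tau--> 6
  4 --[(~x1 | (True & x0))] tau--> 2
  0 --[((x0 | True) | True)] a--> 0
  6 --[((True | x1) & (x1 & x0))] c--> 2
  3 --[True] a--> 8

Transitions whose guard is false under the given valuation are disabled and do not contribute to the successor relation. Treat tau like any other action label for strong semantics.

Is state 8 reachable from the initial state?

Answer: REACHABLE

Working:
After dropping false guards: 18 live edges.
Layer 0: {0}
Layer 1: {3,7}  cumulative {0,3,7}
Layer 2: {5,8}  cumulative {0,3,5,7,8}
Layer 3: {2}  cumulative {0,2,3,5,7,8}
Layer 4: {6}  cumulative {0,2,3,5,6,7,8}
R = {0,2,3,5,6,7,8}
trace reaching 8: tau·a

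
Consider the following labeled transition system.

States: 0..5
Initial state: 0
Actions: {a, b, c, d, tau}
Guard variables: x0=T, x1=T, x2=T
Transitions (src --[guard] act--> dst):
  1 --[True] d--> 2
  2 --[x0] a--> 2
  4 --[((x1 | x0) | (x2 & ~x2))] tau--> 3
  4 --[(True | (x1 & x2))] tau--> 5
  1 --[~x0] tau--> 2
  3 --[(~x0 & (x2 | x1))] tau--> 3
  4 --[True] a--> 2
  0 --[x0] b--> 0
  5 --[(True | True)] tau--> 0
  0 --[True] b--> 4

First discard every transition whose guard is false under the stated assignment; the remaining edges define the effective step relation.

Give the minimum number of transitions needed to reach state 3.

Layered search for 3:
  depth 0: {0}
  depth 1: {4}
  depth 2: {2,3,5}
3 enters at depth 2; path b·tau

Answer: 2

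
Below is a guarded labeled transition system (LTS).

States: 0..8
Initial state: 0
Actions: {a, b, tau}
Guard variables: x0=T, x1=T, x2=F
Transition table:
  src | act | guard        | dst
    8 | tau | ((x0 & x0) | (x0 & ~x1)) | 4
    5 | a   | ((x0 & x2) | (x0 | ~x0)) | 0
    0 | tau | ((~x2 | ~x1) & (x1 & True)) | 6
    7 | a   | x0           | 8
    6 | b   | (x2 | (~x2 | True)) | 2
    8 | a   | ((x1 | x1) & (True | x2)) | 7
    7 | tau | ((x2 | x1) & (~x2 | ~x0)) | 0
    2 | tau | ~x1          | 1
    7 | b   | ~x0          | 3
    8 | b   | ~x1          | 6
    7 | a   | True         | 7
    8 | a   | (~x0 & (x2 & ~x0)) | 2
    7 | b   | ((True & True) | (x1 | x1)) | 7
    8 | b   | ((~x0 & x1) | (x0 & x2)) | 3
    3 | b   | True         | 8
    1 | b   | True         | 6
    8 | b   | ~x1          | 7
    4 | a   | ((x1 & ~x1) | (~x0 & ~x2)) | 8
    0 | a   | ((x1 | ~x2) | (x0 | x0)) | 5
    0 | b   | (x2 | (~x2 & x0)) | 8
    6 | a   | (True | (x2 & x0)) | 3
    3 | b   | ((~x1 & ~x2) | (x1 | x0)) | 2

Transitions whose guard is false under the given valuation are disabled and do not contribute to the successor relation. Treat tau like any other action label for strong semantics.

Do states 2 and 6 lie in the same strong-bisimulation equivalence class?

Answer: NOT BISIMILAR

Trace:
Compute ~ classes (split until stable):
  round 0: {{0,1,2,3,4,5,6,7,8}}
  round 1: {{0,7},{1,3},{2,4},{5},{6},{8}}
  round 2: {{0},{1},{2,4},{3},{5},{6},{7},{8}}
Fixed point at round 3; 8 class(es).
class of 2: {2,4}; class of 6: {6}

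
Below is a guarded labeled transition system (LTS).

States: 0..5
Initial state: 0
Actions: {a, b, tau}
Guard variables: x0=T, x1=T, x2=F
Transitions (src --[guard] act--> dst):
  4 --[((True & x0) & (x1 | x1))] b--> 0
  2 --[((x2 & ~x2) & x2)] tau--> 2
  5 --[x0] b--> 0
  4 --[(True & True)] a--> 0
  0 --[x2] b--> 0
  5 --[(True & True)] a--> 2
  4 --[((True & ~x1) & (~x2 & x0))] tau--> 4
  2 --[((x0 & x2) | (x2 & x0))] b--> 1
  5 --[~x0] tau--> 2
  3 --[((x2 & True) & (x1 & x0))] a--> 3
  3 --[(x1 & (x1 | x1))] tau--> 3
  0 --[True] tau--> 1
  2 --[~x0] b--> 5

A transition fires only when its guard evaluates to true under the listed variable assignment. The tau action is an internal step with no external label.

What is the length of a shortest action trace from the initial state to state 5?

Answer: UNREACHABLE

Trace:
BFS to 5:
  depth 0: {0}
  depth 1: {1}
5 never appears.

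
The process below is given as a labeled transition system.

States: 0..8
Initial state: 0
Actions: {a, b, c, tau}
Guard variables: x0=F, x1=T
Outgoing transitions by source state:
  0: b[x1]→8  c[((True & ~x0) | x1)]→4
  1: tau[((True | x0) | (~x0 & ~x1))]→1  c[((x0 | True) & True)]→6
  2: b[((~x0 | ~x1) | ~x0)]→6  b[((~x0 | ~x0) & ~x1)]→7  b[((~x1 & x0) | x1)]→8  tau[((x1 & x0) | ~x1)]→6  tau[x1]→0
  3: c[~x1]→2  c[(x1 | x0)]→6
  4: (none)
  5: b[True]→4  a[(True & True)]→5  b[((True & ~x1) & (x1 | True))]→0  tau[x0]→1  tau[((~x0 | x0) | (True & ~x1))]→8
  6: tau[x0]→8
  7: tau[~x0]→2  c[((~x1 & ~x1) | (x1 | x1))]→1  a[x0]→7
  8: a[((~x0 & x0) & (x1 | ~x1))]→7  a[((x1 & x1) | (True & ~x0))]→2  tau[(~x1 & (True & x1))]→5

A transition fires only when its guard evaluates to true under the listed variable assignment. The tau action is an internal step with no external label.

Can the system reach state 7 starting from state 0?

Guard filter leaves 14 enabled edge(s).
Layer 0: {0}
Layer 1: {4,8}  total {0,4,8}
Layer 2: {2}  total {0,2,4,8}
Layer 3: {6}  total {0,2,4,6,8}
R = {0,2,4,6,8}

Answer: UNREACHABLE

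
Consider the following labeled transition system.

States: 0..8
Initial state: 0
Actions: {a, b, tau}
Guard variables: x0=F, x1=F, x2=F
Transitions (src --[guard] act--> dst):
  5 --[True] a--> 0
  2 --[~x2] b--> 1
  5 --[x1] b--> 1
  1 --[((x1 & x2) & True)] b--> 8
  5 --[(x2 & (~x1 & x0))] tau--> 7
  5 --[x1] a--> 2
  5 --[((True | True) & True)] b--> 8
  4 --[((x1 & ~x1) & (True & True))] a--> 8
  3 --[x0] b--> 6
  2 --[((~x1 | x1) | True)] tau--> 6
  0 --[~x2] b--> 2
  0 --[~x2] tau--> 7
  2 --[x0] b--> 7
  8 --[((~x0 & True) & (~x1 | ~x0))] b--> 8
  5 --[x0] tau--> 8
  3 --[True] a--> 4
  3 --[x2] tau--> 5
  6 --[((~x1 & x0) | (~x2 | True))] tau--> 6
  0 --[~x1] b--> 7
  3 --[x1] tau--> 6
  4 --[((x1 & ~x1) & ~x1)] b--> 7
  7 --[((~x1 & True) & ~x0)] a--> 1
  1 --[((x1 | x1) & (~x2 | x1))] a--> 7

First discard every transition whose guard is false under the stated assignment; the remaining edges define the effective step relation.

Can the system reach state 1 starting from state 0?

Guard filter leaves 11 enabled edge(s).
depth 0: {0}
depth 1: {2,7}  total {0,2,7}
depth 2: {1,6}  total {0,1,2,6,7}
Reach set: {0,1,2,6,7}
trace reaching 1: b·b

Answer: REACHABLE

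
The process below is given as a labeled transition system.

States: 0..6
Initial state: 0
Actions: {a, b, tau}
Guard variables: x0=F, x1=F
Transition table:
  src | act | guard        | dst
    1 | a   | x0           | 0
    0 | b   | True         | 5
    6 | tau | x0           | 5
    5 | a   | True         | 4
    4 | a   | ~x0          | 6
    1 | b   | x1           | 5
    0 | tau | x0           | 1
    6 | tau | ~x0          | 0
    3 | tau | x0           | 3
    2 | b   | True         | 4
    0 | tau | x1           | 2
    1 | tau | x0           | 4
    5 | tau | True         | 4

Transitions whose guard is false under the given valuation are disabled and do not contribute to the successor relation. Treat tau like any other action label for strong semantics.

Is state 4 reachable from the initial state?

Answer: REACHABLE

Trace:
Guard filter leaves 6 enabled edge(s).
depth 0: {0}
depth 1: {5}  now seen {0,5}
depth 2: {4}  now seen {0,4,5}
depth 3: {6}  now seen {0,4,5,6}
R = {0,4,5,6}
witness 4: b·a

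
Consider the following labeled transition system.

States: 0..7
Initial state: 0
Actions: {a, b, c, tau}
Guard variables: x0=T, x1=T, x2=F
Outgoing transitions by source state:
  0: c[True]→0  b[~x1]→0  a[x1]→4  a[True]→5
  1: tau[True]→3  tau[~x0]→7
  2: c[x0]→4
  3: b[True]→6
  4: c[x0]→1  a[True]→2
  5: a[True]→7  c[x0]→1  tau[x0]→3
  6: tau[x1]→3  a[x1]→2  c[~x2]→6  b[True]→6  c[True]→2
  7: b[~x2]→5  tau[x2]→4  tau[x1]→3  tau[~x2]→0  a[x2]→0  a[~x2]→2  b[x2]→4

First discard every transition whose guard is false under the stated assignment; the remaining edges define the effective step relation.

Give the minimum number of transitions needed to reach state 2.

Breadth-first toward 2:
  Layer 0: {0}
  Layer 1: {4,5}
  Layer 2: {1,2,3,7}
2 enters at depth 2; path a·a

Answer: 2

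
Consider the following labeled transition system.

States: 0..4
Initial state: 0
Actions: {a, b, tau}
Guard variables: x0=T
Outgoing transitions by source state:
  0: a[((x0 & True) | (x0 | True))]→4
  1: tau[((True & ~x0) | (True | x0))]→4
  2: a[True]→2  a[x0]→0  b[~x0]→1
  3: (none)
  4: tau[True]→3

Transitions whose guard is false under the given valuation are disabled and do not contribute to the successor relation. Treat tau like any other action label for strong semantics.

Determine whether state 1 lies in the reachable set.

After dropping false guards: 5 live edges.
depth 0: {0}
depth 1: {4}  total {0,4}
depth 2: {3}  total {0,3,4}
Reach set: {0,3,4}

Answer: UNREACHABLE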